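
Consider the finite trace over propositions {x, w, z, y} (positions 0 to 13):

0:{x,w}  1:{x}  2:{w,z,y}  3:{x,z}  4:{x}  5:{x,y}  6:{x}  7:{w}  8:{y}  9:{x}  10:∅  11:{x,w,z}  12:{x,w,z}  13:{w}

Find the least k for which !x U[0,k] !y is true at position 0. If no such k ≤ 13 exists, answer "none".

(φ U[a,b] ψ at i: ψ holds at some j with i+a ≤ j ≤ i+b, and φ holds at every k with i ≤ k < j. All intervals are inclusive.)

Need earliest j ≥ 0 with !y, and !x at every k in [0,j-1].
  j=0: rhs holds (empty prefix). k = 0.

0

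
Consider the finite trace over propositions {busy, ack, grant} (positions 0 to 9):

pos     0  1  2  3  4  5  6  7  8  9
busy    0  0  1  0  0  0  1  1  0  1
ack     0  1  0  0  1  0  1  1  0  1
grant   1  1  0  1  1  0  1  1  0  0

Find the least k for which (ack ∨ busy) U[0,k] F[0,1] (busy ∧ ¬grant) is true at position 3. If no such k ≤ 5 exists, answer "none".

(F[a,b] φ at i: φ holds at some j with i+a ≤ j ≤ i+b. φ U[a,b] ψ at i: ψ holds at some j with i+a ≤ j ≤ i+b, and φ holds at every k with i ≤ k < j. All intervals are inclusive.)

none

Need earliest j ≥ 3 with F[0,1] (busy ∧ ¬grant), and (ack ∨ busy) at every k in [3,j-1].
  j=3: rhs fails.
  j=4: rhs fails.
  j=5: rhs fails.
  j=6: rhs fails.
  j=7: rhs fails.
  j=8: rhs holds but lhs fails at k=3.
No witness within the range → none.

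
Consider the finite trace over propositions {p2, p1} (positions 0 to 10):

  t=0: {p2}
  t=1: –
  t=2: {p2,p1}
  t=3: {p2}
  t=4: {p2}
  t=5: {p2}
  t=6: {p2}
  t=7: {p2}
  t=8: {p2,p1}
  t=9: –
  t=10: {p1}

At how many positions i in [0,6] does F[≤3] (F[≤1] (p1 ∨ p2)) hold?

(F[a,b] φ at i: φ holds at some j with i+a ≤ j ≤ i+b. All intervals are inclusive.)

Evaluate at each i in [0,6]:
  i=0: ✓ (witness j=0)
  i=1: ✓ (witness j=1)
  i=2: ✓ (witness j=2)
  i=3: ✓ (witness j=3)
  i=4: ✓ (witness j=4)
  i=5: ✓ (witness j=5)
  i=6: ✓ (witness j=6)
Positions where it holds: {0, 1, 2, 3, 4, 5, 6} → 7.

7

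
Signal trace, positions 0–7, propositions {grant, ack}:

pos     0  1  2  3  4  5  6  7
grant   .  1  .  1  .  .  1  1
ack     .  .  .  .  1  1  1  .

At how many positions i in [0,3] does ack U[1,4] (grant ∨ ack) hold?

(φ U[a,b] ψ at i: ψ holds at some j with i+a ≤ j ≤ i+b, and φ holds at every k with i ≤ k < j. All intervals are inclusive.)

0

Evaluate at each i in [0,3]:
  i=0: ✗ (lhs fails at k=0 before rhs at j=1)
  i=1: ✗ (lhs fails at k=1 before rhs at j=3)
  i=2: ✗ (lhs fails at k=2 before rhs at j=3)
  i=3: ✗ (lhs fails at k=3 before rhs at j=4)
Positions where it holds: {} → 0.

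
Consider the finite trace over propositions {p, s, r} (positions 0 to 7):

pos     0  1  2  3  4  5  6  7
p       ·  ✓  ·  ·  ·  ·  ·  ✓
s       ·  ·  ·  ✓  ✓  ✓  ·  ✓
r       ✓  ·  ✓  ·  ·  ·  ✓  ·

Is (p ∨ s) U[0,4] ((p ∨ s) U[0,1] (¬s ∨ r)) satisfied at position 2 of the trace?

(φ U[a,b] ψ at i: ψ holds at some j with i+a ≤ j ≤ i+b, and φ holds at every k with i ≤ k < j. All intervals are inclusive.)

Need some j in [2,6] with ((p ∨ s) U[0,1] (¬s ∨ r)), and (p ∨ s) at every k in [2,j-1].
  j=2: ((p ∨ s) U[0,1] (¬s ∨ r)) holds; no prefix to check → satisfied.

Holds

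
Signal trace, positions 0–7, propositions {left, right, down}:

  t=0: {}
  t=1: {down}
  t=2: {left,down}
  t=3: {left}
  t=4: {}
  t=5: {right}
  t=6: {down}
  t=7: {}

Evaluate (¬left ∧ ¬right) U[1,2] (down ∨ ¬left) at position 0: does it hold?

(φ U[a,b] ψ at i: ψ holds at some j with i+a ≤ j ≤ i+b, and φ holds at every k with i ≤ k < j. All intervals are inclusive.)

True

Need some j in [1,2] with (down ∨ ¬left), and (¬left ∧ ¬right) at every k in [0,j-1].
  j=1: (down ∨ ¬left) holds; (¬left ∧ ¬right) holds at every k in [0,0] → satisfied.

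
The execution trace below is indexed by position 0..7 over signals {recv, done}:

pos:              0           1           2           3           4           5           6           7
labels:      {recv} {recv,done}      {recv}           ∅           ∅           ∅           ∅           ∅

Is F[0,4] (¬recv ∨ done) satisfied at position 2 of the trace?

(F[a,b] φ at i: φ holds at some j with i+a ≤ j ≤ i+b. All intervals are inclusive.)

Holds

Check (¬recv ∨ done) at each j in [2,6]:
  j=2: false
  j=3: true
  j=4: true
  j=5: true
  j=6: true
Found at j=3 → formula holds.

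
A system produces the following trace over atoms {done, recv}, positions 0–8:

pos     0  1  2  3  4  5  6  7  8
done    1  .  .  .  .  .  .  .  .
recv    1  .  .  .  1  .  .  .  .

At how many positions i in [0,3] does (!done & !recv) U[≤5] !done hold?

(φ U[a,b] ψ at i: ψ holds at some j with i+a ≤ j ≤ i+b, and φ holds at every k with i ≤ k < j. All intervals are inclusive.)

Evaluate at each i in [0,3]:
  i=0: ✗ (lhs fails at k=0 before rhs at j=1)
  i=1: ✓ (rhs at j=1)
  i=2: ✓ (rhs at j=2)
  i=3: ✓ (rhs at j=3)
Positions where it holds: {1, 2, 3} → 3.

3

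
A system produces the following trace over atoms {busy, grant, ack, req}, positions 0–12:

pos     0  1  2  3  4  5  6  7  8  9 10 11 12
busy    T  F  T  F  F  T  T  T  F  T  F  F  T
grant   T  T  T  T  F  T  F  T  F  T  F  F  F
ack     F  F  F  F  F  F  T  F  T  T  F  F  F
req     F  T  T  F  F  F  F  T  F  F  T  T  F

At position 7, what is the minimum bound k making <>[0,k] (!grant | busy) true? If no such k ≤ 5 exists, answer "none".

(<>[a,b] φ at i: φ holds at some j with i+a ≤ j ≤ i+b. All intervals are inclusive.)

Scan j = 7,8,… for (!grant | busy):
  j=7: holds
First hit at j=7, so smallest k = 7-7 = 0.

0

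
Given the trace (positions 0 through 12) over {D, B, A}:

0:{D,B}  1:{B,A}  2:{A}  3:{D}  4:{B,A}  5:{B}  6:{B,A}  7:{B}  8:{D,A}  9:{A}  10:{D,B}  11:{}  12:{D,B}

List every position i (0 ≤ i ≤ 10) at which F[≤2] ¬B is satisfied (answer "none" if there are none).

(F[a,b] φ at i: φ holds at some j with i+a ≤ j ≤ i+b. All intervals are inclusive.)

Evaluate at each i in [0,10]:
  i=0: ✓ (witness j=2)
  i=1: ✓ (witness j=2)
  i=2: ✓ (witness j=2)
  i=3: ✓ (witness j=3)
  i=4: ✗ (none in [4,6])
  i=5: ✗ (none in [5,7])
  i=6: ✓ (witness j=8)
  i=7: ✓ (witness j=8)
  i=8: ✓ (witness j=8)
  i=9: ✓ (witness j=9)
  i=10: ✓ (witness j=11)

0, 1, 2, 3, 6, 7, 8, 9, 10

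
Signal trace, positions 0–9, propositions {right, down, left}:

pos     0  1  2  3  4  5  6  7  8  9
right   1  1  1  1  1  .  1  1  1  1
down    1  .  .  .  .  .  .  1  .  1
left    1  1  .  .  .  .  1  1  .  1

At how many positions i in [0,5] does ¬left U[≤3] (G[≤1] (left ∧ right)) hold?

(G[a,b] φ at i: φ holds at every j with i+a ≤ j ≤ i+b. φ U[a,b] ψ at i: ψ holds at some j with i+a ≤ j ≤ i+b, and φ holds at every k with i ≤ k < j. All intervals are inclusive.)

Evaluate at each i in [0,5]:
  i=0: ✓ (rhs at j=0)
  i=1: ✗ (no rhs in [1,4])
  i=2: ✗ (no rhs in [2,5])
  i=3: ✓ (rhs at j=6; lhs holds on [3,5])
  i=4: ✓ (rhs at j=6; lhs holds on [4,5])
  i=5: ✓ (rhs at j=6; lhs holds on [5,5])
Positions where it holds: {0, 3, 4, 5} → 4.

4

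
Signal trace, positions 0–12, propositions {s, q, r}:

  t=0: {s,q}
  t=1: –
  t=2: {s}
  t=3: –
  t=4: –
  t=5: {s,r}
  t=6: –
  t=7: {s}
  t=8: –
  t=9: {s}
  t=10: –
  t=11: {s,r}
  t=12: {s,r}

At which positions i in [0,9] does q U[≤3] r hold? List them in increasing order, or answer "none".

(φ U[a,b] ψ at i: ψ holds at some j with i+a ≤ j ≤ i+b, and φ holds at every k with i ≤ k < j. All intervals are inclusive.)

5

Evaluate at each i in [0,9]:
  i=0: ✗ (no rhs in [0,3])
  i=1: ✗ (no rhs in [1,4])
  i=2: ✗ (lhs fails at k=2 before rhs at j=5)
  i=3: ✗ (lhs fails at k=3 before rhs at j=5)
  i=4: ✗ (lhs fails at k=4 before rhs at j=5)
  i=5: ✓ (rhs at j=5)
  i=6: ✗ (no rhs in [6,9])
  i=7: ✗ (no rhs in [7,10])
  i=8: ✗ (lhs fails at k=8 before rhs at j=11)
  i=9: ✗ (lhs fails at k=9 before rhs at j=11)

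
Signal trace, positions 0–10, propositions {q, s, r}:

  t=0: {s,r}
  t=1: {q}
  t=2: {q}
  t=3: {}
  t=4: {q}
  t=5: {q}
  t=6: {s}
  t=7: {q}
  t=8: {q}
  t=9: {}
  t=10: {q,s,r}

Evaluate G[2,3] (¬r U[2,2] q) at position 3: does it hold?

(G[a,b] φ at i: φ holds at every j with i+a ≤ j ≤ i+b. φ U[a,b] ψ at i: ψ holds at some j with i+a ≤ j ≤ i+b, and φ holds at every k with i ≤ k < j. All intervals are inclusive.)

Check (¬r U[2,2] q) at every j in [5,6]:
  j=5: holds
  j=6: holds
All positions satisfy it → formula holds.

True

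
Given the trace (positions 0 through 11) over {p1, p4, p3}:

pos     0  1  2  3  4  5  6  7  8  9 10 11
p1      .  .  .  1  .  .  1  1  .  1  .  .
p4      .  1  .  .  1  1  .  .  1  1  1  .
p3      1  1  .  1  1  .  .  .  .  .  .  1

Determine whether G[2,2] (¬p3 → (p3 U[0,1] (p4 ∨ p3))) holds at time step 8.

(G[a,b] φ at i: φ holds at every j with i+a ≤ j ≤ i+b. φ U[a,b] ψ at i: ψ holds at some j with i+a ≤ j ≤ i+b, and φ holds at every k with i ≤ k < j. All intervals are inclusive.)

True

Check (¬p3 → (p3 U[0,1] (p4 ∨ p3))) at every j in [10,10]:
  j=10: antecedent true; consequent holds → ✓
All positions satisfy it → formula holds.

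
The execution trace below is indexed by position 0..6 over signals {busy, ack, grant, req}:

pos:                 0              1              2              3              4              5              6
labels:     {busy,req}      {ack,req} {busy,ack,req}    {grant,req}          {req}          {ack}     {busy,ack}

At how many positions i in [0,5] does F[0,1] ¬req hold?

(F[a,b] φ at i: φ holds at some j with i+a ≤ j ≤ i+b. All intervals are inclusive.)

Evaluate at each i in [0,5]:
  i=0: ✗ (none in [0,1])
  i=1: ✗ (none in [1,2])
  i=2: ✗ (none in [2,3])
  i=3: ✗ (none in [3,4])
  i=4: ✓ (witness j=5)
  i=5: ✓ (witness j=5)
Positions where it holds: {4, 5} → 2.

2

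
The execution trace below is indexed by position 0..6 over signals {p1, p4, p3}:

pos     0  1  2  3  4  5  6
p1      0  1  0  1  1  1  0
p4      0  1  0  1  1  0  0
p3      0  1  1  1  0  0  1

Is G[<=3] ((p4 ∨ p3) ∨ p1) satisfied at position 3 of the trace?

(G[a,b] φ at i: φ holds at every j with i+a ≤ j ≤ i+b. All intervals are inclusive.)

Check ((p4 ∨ p3) ∨ p1) at every j in [3,6]:
  j=3: true
  j=4: true
  j=5: true
  j=6: true
All positions satisfy it → formula holds.

True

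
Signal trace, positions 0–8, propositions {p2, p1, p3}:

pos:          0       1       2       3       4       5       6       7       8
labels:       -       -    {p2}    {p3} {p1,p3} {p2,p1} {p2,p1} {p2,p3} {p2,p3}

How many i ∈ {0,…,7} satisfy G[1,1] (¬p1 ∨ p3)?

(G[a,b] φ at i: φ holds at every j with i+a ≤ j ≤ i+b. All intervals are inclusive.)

Evaluate at each i in [0,7]:
  i=0: ✓ (all of [1,1])
  i=1: ✓ (all of [2,2])
  i=2: ✓ (all of [3,3])
  i=3: ✓ (all of [4,4])
  i=4: ✗ (fails at j=5)
  i=5: ✗ (fails at j=6)
  i=6: ✓ (all of [7,7])
  i=7: ✓ (all of [8,8])
Positions where it holds: {0, 1, 2, 3, 6, 7} → 6.

6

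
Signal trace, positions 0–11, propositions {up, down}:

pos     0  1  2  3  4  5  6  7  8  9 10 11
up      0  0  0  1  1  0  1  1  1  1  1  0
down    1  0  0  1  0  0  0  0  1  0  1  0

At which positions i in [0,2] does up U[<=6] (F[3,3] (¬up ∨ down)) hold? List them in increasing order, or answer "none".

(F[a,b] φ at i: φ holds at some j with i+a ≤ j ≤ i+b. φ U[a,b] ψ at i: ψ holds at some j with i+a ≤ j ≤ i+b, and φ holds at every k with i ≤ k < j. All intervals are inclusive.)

Evaluate at each i in [0,2]:
  i=0: ✓ (rhs at j=0)
  i=1: ✗ (lhs fails at k=1 before rhs at j=2)
  i=2: ✓ (rhs at j=2)

0, 2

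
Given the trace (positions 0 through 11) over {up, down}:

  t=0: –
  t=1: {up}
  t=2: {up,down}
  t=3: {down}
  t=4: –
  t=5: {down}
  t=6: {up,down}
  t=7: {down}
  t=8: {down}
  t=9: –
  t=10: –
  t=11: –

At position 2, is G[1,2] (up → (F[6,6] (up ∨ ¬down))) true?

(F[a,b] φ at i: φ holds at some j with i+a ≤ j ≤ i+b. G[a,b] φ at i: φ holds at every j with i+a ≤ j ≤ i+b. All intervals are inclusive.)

True

Check (up → (F[6,6] (up ∨ ¬down))) at every j in [3,4]:
  j=3: antecedent false → ✓
  j=4: antecedent false → ✓
All positions satisfy it → formula holds.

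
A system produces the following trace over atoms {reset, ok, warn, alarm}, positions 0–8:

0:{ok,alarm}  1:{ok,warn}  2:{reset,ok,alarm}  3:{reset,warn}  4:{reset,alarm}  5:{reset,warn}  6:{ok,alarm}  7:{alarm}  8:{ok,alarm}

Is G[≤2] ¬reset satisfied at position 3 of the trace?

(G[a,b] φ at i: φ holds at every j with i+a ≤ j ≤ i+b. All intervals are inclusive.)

False

Check ¬reset at every j in [3,5]:
  j=3: false
  j=4: false
  j=5: false
Fails at j=3 → formula fails.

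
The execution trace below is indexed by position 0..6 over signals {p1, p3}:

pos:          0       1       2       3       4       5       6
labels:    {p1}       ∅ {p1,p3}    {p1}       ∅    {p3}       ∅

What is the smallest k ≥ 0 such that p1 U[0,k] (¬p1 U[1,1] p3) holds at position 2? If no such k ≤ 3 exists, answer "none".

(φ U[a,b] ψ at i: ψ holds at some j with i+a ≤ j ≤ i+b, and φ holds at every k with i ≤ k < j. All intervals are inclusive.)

2

Need earliest j ≥ 2 with (¬p1 U[1,1] p3), and p1 at every k in [2,j-1].
  j=2: rhs fails.
  j=3: rhs fails.
  j=4: rhs holds; lhs holds on [2,3]. k = 2.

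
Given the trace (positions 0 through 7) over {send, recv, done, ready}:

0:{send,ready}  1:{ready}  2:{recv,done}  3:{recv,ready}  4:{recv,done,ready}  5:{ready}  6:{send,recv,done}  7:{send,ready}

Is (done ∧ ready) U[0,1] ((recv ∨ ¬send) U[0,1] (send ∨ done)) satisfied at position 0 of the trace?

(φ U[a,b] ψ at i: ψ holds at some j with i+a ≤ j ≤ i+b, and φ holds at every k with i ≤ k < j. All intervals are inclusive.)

Need some j in [0,1] with ((recv ∨ ¬send) U[0,1] (send ∨ done)), and (done ∧ ready) at every k in [0,j-1].
  j=0: ((recv ∨ ¬send) U[0,1] (send ∨ done)) holds; no prefix to check → satisfied.

Holds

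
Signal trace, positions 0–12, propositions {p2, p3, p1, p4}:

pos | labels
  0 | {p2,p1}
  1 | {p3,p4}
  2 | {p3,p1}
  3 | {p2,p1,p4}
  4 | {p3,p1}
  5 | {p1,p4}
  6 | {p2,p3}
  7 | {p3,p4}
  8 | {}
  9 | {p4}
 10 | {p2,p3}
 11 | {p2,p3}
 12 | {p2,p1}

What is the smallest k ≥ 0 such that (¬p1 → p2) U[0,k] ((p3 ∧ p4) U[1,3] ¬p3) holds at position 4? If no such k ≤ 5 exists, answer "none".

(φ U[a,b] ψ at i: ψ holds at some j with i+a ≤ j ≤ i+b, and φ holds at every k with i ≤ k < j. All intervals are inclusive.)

Need earliest j ≥ 4 with ((p3 ∧ p4) U[1,3] ¬p3), and (¬p1 → p2) at every k in [4,j-1].
  j=4: rhs fails.
  j=5: rhs fails.
  j=6: rhs fails.
  j=7: rhs holds; lhs holds on [4,6]. k = 3.

3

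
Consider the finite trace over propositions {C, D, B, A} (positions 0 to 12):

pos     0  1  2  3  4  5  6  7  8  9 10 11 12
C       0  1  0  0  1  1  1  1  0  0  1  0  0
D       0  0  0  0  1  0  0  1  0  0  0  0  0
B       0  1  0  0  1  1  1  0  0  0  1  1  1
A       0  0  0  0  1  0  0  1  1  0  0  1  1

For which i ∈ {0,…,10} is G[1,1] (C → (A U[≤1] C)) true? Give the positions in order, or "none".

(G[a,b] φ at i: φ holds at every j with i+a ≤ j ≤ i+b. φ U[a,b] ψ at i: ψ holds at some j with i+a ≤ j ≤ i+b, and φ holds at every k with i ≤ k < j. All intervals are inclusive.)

0, 1, 2, 3, 4, 5, 6, 7, 8, 9, 10

Evaluate at each i in [0,10]:
  i=0: ✓ (all of [1,1])
  i=1: ✓ (all of [2,2])
  i=2: ✓ (all of [3,3])
  i=3: ✓ (all of [4,4])
  i=4: ✓ (all of [5,5])
  i=5: ✓ (all of [6,6])
  i=6: ✓ (all of [7,7])
  i=7: ✓ (all of [8,8])
  i=8: ✓ (all of [9,9])
  i=9: ✓ (all of [10,10])
  i=10: ✓ (all of [11,11])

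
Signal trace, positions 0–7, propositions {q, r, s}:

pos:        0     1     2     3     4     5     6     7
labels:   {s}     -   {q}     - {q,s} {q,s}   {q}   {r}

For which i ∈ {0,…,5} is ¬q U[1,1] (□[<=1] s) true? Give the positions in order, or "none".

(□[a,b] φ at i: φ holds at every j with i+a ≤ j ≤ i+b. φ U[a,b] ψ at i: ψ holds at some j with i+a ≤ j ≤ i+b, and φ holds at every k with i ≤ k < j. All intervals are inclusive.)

Evaluate at each i in [0,5]:
  i=0: ✗ (no rhs in [1,1])
  i=1: ✗ (no rhs in [2,2])
  i=2: ✗ (no rhs in [3,3])
  i=3: ✓ (rhs at j=4; lhs holds on [3,3])
  i=4: ✗ (no rhs in [5,5])
  i=5: ✗ (no rhs in [6,6])

3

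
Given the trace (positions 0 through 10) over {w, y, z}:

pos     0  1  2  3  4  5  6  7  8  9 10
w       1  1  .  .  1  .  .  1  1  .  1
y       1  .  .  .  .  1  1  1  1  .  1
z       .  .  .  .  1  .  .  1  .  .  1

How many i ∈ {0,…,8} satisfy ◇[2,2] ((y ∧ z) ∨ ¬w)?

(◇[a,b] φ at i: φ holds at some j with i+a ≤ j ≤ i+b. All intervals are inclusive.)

Evaluate at each i in [0,8]:
  i=0: ✓ (witness j=2)
  i=1: ✓ (witness j=3)
  i=2: ✗ (none in [4,4])
  i=3: ✓ (witness j=5)
  i=4: ✓ (witness j=6)
  i=5: ✓ (witness j=7)
  i=6: ✗ (none in [8,8])
  i=7: ✓ (witness j=9)
  i=8: ✓ (witness j=10)
Positions where it holds: {0, 1, 3, 4, 5, 7, 8} → 7.

7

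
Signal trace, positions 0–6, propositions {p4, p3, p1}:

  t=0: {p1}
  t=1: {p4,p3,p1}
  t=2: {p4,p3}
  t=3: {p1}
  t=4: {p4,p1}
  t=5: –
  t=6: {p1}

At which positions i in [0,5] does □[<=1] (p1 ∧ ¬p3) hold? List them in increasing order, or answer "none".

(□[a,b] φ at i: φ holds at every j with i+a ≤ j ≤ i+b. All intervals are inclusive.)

3

Evaluate at each i in [0,5]:
  i=0: ✗ (fails at j=1)
  i=1: ✗ (fails at j=1)
  i=2: ✗ (fails at j=2)
  i=3: ✓ (all of [3,4])
  i=4: ✗ (fails at j=5)
  i=5: ✗ (fails at j=5)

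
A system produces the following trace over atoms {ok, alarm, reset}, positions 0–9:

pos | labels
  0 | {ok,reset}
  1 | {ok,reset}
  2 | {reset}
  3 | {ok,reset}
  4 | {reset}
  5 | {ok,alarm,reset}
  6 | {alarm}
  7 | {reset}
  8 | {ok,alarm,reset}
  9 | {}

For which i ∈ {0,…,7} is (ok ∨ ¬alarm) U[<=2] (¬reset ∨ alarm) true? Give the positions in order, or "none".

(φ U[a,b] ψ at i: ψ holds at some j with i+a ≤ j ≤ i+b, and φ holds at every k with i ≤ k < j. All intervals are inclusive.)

Evaluate at each i in [0,7]:
  i=0: ✗ (no rhs in [0,2])
  i=1: ✗ (no rhs in [1,3])
  i=2: ✗ (no rhs in [2,4])
  i=3: ✓ (rhs at j=5; lhs holds on [3,4])
  i=4: ✓ (rhs at j=5; lhs holds on [4,4])
  i=5: ✓ (rhs at j=5)
  i=6: ✓ (rhs at j=6)
  i=7: ✓ (rhs at j=8; lhs holds on [7,7])

3, 4, 5, 6, 7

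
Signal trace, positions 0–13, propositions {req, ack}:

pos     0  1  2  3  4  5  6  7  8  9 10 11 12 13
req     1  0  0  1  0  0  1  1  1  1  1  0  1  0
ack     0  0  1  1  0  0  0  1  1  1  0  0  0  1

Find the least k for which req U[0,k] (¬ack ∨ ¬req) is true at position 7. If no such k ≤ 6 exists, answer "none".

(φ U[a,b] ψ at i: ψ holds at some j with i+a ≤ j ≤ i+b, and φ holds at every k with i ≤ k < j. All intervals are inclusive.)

Need earliest j ≥ 7 with (¬ack ∨ ¬req), and req at every k in [7,j-1].
  j=7: rhs fails.
  j=8: rhs fails.
  j=9: rhs fails.
  j=10: rhs holds; lhs holds on [7,9]. k = 3.

3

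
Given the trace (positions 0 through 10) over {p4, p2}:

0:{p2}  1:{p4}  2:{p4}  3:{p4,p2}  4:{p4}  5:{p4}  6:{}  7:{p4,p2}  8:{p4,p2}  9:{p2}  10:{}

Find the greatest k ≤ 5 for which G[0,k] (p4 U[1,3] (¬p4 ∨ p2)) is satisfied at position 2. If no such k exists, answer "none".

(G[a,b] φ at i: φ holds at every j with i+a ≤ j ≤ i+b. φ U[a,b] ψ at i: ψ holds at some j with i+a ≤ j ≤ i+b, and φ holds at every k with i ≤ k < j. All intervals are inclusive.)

3

(p4 U[1,3] (¬p4 ∨ p2)) must hold from j=2 onward; find where it first fails.
  j=2: holds
  j=3: holds
  j=4: holds
  j=5: holds
  j=6: fails
Holds on [2,5], so largest k = 3.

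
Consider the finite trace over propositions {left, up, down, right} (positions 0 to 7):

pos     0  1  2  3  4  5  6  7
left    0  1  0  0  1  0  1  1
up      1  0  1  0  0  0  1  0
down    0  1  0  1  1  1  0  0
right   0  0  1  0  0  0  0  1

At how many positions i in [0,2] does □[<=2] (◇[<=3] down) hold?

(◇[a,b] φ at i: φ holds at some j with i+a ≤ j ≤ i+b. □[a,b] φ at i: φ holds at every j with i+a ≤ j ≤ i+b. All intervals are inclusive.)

Evaluate at each i in [0,2]:
  i=0: ✓ (all of [0,2])
  i=1: ✓ (all of [1,3])
  i=2: ✓ (all of [2,4])
Positions where it holds: {0, 1, 2} → 3.

3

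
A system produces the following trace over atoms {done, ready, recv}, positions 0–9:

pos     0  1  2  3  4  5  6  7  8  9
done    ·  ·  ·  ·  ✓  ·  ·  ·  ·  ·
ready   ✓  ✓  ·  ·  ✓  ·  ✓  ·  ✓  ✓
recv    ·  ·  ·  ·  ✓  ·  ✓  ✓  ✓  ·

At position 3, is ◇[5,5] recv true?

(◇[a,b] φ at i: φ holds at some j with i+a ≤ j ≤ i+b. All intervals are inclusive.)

Check recv at each j in [8,8]:
  j=8: true
Found at j=8 → formula holds.

Yes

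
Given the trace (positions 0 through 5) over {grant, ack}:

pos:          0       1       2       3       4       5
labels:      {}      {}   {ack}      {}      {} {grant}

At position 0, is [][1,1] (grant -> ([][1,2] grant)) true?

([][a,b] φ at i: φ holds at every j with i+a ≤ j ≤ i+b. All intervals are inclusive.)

True

Check (grant -> ([][1,2] grant)) at every j in [1,1]:
  j=1: antecedent false → ✓
All positions satisfy it → formula holds.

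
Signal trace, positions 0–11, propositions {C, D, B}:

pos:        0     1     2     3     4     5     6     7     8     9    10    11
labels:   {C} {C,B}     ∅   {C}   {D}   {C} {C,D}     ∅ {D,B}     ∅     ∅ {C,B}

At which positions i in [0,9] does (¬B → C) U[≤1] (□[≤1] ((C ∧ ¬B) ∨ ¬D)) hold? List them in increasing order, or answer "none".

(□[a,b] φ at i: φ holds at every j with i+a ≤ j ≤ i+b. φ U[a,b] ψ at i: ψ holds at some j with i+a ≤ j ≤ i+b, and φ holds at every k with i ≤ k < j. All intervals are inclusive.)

Evaluate at each i in [0,9]:
  i=0: ✓ (rhs at j=0)
  i=1: ✓ (rhs at j=1)
  i=2: ✓ (rhs at j=2)
  i=3: ✗ (no rhs in [3,4])
  i=4: ✗ (lhs fails at k=4 before rhs at j=5)
  i=5: ✓ (rhs at j=5)
  i=6: ✓ (rhs at j=6)
  i=7: ✗ (no rhs in [7,8])
  i=8: ✓ (rhs at j=9; lhs holds on [8,8])
  i=9: ✓ (rhs at j=9)

0, 1, 2, 5, 6, 8, 9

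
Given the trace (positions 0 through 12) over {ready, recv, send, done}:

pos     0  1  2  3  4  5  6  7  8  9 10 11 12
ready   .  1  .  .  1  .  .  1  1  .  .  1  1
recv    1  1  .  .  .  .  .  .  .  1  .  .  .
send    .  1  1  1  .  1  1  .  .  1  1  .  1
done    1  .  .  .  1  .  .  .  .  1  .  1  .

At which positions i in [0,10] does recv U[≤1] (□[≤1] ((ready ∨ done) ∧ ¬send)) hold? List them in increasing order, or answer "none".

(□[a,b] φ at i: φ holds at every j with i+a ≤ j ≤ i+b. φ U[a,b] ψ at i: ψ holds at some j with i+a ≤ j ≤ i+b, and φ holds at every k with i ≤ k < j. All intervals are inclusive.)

7

Evaluate at each i in [0,10]:
  i=0: ✗ (no rhs in [0,1])
  i=1: ✗ (no rhs in [1,2])
  i=2: ✗ (no rhs in [2,3])
  i=3: ✗ (no rhs in [3,4])
  i=4: ✗ (no rhs in [4,5])
  i=5: ✗ (no rhs in [5,6])
  i=6: ✗ (lhs fails at k=6 before rhs at j=7)
  i=7: ✓ (rhs at j=7)
  i=8: ✗ (no rhs in [8,9])
  i=9: ✗ (no rhs in [9,10])
  i=10: ✗ (no rhs in [10,11])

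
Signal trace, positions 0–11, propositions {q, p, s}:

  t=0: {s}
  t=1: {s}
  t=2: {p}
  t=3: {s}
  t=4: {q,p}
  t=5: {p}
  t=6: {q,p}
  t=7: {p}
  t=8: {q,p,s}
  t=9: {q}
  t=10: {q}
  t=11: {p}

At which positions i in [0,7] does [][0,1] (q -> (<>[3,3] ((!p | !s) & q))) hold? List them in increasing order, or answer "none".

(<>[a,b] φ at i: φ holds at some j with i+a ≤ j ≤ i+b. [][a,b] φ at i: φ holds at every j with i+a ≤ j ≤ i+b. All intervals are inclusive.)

Evaluate at each i in [0,7]:
  i=0: ✓ (all of [0,1])
  i=1: ✓ (all of [1,2])
  i=2: ✓ (all of [2,3])
  i=3: ✗ (fails at j=4)
  i=4: ✗ (fails at j=4)
  i=5: ✓ (all of [5,6])
  i=6: ✓ (all of [6,7])
  i=7: ✗ (fails at j=8)

0, 1, 2, 5, 6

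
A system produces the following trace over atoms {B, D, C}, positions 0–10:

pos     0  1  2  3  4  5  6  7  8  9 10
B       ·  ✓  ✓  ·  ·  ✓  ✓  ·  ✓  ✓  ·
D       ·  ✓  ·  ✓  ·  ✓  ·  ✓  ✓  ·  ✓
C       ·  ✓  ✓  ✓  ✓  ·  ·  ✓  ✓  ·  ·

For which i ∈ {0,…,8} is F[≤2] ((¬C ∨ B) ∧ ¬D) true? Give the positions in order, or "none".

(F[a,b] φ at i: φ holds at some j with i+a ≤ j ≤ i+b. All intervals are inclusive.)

0, 1, 2, 4, 5, 6, 7, 8

Evaluate at each i in [0,8]:
  i=0: ✓ (witness j=0)
  i=1: ✓ (witness j=2)
  i=2: ✓ (witness j=2)
  i=3: ✗ (none in [3,5])
  i=4: ✓ (witness j=6)
  i=5: ✓ (witness j=6)
  i=6: ✓ (witness j=6)
  i=7: ✓ (witness j=9)
  i=8: ✓ (witness j=9)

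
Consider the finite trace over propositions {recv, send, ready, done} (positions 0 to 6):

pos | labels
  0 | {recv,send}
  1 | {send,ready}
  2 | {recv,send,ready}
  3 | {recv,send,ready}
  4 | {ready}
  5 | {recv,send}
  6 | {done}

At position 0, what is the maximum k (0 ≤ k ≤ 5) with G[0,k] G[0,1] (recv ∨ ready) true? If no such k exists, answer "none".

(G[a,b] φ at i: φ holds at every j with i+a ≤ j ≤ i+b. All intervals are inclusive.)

4

G[0,1] (recv ∨ ready) must hold from j=0 onward; find where it first fails.
  j=0: holds
  j=1: holds
  j=2: holds
  j=3: holds
  j=4: holds
  j=5: fails
Holds on [0,4], so largest k = 4.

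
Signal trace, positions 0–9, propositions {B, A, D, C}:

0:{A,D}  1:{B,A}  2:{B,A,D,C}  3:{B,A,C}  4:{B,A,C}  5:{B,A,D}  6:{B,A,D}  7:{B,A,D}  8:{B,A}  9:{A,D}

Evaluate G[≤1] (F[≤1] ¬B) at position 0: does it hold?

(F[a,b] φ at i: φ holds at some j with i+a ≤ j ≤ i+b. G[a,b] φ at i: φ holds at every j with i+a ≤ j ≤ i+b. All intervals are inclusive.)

Check F[≤1] ¬B at every j in [0,1]:
  j=0: holds (witness at 0)
  j=1: fails (none in [1,2])
Fails at j=1 → formula fails.

No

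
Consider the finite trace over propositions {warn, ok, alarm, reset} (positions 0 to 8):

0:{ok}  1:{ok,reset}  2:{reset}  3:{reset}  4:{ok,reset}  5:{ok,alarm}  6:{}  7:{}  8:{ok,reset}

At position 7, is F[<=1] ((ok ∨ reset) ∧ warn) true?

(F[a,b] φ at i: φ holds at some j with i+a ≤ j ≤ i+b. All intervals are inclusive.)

Check ((ok ∨ reset) ∧ warn) at each j in [7,8]:
  j=7: false
  j=8: false
No position in the window satisfies it → formula fails.

Does not hold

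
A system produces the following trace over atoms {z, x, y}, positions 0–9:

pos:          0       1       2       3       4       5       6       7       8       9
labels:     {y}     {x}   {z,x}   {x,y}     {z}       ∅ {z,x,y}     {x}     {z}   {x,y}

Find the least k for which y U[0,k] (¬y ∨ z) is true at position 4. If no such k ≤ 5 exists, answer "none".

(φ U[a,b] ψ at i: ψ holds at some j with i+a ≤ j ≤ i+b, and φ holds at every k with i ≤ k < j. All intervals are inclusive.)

0

Need earliest j ≥ 4 with (¬y ∨ z), and y at every k in [4,j-1].
  j=4: rhs holds (empty prefix). k = 0.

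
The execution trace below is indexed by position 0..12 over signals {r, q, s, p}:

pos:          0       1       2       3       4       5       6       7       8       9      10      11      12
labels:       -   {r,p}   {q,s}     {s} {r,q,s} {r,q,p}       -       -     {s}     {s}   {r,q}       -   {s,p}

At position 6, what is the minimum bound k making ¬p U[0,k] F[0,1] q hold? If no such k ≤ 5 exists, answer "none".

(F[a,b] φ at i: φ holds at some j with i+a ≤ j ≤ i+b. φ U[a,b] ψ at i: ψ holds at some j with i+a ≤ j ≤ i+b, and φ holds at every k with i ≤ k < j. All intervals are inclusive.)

3

Need earliest j ≥ 6 with F[0,1] q, and ¬p at every k in [6,j-1].
  j=6: rhs fails.
  j=7: rhs fails.
  j=8: rhs fails.
  j=9: rhs holds; lhs holds on [6,8]. k = 3.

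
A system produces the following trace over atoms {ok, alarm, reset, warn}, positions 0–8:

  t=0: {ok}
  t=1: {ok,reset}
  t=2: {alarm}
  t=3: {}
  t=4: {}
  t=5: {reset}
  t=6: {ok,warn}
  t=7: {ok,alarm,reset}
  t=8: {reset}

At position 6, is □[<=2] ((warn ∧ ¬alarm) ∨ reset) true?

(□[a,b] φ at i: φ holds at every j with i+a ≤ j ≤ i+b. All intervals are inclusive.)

Holds

Check ((warn ∧ ¬alarm) ∨ reset) at every j in [6,8]:
  j=6: true
  j=7: true
  j=8: true
All positions satisfy it → formula holds.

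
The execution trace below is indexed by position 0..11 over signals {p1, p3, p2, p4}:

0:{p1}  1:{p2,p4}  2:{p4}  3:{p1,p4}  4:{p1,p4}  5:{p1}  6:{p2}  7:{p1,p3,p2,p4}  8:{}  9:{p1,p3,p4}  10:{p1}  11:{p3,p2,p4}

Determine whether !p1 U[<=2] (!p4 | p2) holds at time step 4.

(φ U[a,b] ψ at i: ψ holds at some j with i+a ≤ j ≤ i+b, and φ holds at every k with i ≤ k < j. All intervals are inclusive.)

Need some j in [4,6] with (!p4 | p2), and !p1 at every k in [4,j-1].
  j=4: (!p4 | p2) false.
  j=5: (!p4 | p2) holds, but !p1 fails at k=4 → not this j.
  j=6: (!p4 | p2) holds, but !p1 fails at k=4 → not this j.
No j in the window works → until fails.

False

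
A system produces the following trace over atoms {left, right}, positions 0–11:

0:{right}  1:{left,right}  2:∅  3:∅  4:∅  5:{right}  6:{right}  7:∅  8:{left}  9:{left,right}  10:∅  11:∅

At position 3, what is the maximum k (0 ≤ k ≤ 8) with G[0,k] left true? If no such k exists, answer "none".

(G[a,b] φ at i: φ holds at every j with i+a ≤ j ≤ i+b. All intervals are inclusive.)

left must hold from j=3 onward; find where it first fails.
  j=3: fails → no k works.

none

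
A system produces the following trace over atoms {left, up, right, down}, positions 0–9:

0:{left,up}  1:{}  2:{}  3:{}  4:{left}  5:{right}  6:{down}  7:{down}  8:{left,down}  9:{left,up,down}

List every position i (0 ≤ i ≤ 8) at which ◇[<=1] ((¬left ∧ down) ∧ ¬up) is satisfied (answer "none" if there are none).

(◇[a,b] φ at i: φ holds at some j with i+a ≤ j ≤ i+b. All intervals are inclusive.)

5, 6, 7

Evaluate at each i in [0,8]:
  i=0: ✗ (none in [0,1])
  i=1: ✗ (none in [1,2])
  i=2: ✗ (none in [2,3])
  i=3: ✗ (none in [3,4])
  i=4: ✗ (none in [4,5])
  i=5: ✓ (witness j=6)
  i=6: ✓ (witness j=6)
  i=7: ✓ (witness j=7)
  i=8: ✗ (none in [8,9])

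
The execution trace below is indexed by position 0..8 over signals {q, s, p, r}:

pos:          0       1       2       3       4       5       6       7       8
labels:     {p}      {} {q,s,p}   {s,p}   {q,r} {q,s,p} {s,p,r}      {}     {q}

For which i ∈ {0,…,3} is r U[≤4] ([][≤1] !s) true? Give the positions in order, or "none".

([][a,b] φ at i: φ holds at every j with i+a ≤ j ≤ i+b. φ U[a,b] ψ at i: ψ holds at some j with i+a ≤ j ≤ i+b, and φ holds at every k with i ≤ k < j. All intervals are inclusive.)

0

Evaluate at each i in [0,3]:
  i=0: ✓ (rhs at j=0)
  i=1: ✗ (no rhs in [1,5])
  i=2: ✗ (no rhs in [2,6])
  i=3: ✗ (lhs fails at k=3 before rhs at j=7)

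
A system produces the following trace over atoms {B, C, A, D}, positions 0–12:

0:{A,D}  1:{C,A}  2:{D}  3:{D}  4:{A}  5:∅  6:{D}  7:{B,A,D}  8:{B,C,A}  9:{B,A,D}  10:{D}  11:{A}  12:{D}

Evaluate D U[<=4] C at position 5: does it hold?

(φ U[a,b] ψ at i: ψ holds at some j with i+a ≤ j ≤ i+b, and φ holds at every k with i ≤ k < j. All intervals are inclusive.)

False

Need some j in [5,9] with C, and D at every k in [5,j-1].
  j=5: C false.
  j=6: C false.
  j=7: C false.
  j=8: C holds, but D fails at k=5 → not this j.
  j=9: C false.
No j in the window works → until fails.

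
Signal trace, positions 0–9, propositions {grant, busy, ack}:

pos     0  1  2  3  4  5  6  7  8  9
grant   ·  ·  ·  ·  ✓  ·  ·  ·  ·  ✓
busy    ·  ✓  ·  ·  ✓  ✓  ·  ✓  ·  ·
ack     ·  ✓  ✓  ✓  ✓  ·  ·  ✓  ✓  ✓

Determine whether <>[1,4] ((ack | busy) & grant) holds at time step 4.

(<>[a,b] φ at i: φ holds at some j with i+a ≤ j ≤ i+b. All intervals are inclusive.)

Check ((ack | busy) & grant) at each j in [5,8]:
  j=5: false
  j=6: false
  j=7: false
  j=8: false
No position in the window satisfies it → formula fails.

Does not hold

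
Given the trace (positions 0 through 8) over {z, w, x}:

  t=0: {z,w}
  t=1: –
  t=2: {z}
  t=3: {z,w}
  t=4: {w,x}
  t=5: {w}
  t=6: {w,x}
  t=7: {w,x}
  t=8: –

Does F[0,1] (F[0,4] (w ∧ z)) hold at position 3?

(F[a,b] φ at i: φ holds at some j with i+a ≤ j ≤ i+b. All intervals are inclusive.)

Holds

Check F[0,4] (w ∧ z) at each j in [3,4]:
  j=3: holds (witness at 3)
  j=4: fails (none in [4,8])
Found at j=3 → formula holds.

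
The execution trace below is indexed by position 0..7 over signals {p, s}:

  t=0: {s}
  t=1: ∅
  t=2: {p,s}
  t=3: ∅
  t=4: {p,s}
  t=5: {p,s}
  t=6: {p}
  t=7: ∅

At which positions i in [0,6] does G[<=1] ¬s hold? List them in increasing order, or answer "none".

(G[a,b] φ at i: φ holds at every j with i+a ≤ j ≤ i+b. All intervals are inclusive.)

Evaluate at each i in [0,6]:
  i=0: ✗ (fails at j=0)
  i=1: ✗ (fails at j=2)
  i=2: ✗ (fails at j=2)
  i=3: ✗ (fails at j=4)
  i=4: ✗ (fails at j=4)
  i=5: ✗ (fails at j=5)
  i=6: ✓ (all of [6,7])

6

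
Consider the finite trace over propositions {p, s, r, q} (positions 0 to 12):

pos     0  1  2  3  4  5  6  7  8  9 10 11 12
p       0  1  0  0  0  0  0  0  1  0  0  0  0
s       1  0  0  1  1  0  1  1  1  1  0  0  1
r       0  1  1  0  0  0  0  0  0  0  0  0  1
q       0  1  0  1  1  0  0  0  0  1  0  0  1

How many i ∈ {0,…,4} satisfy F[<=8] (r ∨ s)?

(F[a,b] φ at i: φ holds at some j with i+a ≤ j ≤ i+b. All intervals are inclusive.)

5

Evaluate at each i in [0,4]:
  i=0: ✓ (witness j=0)
  i=1: ✓ (witness j=1)
  i=2: ✓ (witness j=2)
  i=3: ✓ (witness j=3)
  i=4: ✓ (witness j=4)
Positions where it holds: {0, 1, 2, 3, 4} → 5.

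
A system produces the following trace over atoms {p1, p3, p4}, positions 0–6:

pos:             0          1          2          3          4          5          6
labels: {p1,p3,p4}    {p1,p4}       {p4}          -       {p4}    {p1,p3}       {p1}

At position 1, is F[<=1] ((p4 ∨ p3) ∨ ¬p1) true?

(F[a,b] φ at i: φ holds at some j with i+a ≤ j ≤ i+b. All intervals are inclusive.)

True

Check ((p4 ∨ p3) ∨ ¬p1) at each j in [1,2]:
  j=1: true
  j=2: true
Found at j=1 → formula holds.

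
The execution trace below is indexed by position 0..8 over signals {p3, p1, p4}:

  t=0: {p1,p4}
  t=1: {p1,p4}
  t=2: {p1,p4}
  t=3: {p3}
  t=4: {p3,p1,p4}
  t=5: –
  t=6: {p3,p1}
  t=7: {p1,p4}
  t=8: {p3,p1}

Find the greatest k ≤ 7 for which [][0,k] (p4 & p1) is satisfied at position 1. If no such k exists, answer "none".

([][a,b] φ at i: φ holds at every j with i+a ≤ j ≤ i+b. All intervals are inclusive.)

(p4 & p1) must hold from j=1 onward; find where it first fails.
  j=1: holds
  j=2: holds
  j=3: fails
Holds on [1,2], so largest k = 1.

1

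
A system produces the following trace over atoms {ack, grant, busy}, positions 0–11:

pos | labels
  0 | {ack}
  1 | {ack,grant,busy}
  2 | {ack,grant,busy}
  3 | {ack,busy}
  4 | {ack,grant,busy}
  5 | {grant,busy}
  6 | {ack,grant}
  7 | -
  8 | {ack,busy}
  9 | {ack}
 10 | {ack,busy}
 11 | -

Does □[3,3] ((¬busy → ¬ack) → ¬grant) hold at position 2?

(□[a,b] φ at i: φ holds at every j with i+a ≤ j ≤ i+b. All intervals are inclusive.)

Check ((¬busy → ¬ack) → ¬grant) at every j in [5,5]:
  j=5: antecedent true; consequent false → ✗
Fails at j=5 → formula fails.

No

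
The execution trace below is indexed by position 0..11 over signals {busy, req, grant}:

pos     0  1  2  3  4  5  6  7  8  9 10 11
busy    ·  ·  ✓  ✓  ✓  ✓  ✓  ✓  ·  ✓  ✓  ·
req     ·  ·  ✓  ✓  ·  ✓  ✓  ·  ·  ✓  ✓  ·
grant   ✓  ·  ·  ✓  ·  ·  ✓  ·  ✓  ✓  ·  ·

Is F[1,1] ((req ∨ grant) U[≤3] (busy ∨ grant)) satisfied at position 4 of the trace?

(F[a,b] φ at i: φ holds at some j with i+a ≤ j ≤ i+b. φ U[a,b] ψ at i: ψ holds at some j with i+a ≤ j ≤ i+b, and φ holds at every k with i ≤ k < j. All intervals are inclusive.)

True

Check ((req ∨ grant) U[≤3] (busy ∨ grant)) at each j in [5,5]:
  j=5: holds
Found at j=5 → formula holds.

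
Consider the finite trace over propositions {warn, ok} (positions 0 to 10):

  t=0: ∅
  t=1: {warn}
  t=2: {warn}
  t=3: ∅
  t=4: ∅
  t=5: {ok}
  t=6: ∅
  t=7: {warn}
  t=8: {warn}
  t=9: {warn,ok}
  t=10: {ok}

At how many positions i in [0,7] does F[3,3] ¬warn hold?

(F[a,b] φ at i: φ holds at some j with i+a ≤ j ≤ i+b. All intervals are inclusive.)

5

Evaluate at each i in [0,7]:
  i=0: ✓ (witness j=3)
  i=1: ✓ (witness j=4)
  i=2: ✓ (witness j=5)
  i=3: ✓ (witness j=6)
  i=4: ✗ (none in [7,7])
  i=5: ✗ (none in [8,8])
  i=6: ✗ (none in [9,9])
  i=7: ✓ (witness j=10)
Positions where it holds: {0, 1, 2, 3, 7} → 5.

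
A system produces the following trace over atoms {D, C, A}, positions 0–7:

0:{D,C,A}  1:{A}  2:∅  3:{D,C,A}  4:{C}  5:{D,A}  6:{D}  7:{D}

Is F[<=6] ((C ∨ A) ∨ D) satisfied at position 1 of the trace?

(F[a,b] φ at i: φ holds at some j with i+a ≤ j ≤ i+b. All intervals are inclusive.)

Check ((C ∨ A) ∨ D) at each j in [1,7]:
  j=1: true
  j=2: false
  j=3: true
  j=4: true
  j=5: true
  j=6: true
  j=7: true
Found at j=1 → formula holds.

True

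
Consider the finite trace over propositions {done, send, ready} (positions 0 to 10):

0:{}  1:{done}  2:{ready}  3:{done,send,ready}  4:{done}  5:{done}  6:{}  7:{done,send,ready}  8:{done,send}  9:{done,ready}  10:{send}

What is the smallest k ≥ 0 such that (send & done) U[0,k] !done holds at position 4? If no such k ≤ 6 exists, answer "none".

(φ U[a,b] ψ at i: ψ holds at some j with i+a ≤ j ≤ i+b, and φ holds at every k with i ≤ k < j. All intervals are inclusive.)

Need earliest j ≥ 4 with !done, and (send & done) at every k in [4,j-1].
  j=4: rhs fails.
  j=5: rhs fails.
  j=6: rhs holds but lhs fails at k=4.
  j=7: rhs fails.
  j=8: rhs fails.
  j=9: rhs fails.
  j=10: rhs holds but lhs fails at k=4.
No witness within the range → none.

none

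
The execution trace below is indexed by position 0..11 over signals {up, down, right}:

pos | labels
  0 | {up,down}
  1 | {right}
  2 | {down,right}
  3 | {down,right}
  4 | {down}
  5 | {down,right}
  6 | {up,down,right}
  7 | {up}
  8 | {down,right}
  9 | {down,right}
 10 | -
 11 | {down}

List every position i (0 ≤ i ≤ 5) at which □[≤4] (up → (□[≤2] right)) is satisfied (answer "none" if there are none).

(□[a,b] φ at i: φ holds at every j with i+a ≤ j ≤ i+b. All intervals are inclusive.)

1

Evaluate at each i in [0,5]:
  i=0: ✗ (fails at j=0)
  i=1: ✓ (all of [1,5])
  i=2: ✗ (fails at j=6)
  i=3: ✗ (fails at j=6)
  i=4: ✗ (fails at j=6)
  i=5: ✗ (fails at j=6)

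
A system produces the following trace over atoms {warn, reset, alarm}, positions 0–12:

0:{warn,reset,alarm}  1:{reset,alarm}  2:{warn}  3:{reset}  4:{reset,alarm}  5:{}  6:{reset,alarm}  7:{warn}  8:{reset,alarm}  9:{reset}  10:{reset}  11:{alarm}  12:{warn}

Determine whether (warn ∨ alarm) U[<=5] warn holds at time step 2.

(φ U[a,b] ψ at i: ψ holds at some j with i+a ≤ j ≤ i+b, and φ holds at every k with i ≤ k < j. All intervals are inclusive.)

Need some j in [2,7] with warn, and (warn ∨ alarm) at every k in [2,j-1].
  j=2: warn holds; no prefix to check → satisfied.

Holds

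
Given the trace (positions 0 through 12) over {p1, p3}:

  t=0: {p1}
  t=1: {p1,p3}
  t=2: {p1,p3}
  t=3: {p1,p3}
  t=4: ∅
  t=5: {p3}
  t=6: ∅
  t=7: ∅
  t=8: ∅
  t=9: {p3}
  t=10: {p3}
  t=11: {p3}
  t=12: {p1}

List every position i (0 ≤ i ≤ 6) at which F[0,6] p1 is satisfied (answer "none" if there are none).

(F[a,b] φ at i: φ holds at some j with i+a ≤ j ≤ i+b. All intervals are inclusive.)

Evaluate at each i in [0,6]:
  i=0: ✓ (witness j=0)
  i=1: ✓ (witness j=1)
  i=2: ✓ (witness j=2)
  i=3: ✓ (witness j=3)
  i=4: ✗ (none in [4,10])
  i=5: ✗ (none in [5,11])
  i=6: ✓ (witness j=12)

0, 1, 2, 3, 6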